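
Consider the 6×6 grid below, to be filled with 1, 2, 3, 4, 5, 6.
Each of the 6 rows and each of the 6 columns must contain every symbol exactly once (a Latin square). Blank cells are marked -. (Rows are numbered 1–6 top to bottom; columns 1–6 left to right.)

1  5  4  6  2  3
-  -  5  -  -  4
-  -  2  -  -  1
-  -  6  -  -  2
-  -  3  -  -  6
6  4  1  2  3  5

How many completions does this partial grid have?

12

Row 2, column 1: eliminating its row and column leaves {2, 3}.
Row 2, column 2: eliminating its row and column leaves {1, 2, 3, 6}.
Row 2, column 4: eliminating its row and column leaves {1, 3}.
Row 2, column 5: eliminating its row and column leaves {1, 6}.
Row 3, column 1: eliminating its row and column leaves {3, 4, 5}.
Row 3, column 2: eliminating its row and column leaves {3, 6}.
Row 3, column 4: eliminating its row and column leaves {3, 4, 5}.
Row 3, column 5: eliminating its row and column leaves {4, 5, 6}.
Row 4, column 1: eliminating its row and column leaves {3, 4, 5}.
Row 4, column 2: eliminating its row and column leaves {1, 3}.
Row 4, column 4: eliminating its row and column leaves {1, 3, 4, 5}.
Row 4, column 5: eliminating its row and column leaves {1, 4, 5}.
Row 5, column 1: eliminating its row and column leaves {2, 4, 5}.
Row 5, column 2: eliminating its row and column leaves {1, 2}.
Row 5, column 4: eliminating its row and column leaves {1, 4, 5}.
Row 5, column 5: eliminating its row and column leaves {1, 4, 5}.
Enumerating the assignments across these blanks that avoid any row or column repeat gives 12 completions.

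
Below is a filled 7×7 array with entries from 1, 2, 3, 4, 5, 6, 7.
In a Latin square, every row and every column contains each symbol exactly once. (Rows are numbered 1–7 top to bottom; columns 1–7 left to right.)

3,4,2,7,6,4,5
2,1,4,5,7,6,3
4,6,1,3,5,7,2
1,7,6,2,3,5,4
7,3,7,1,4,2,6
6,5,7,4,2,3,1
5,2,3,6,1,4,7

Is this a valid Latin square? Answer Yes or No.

Row 5 contains 7 twice (at columns 1 and 3); row 1 is also not a permutation.

No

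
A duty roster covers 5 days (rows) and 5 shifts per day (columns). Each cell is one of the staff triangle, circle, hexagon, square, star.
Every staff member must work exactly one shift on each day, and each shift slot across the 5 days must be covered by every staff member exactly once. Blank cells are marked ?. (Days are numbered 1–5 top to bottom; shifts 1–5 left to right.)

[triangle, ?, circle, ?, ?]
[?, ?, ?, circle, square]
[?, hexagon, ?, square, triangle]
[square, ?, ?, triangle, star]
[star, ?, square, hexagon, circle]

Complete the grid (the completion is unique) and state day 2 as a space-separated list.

Day 2, shift 1: day 2 has {circle, square} and shift 1 has {triangle, square, star}, leaving only hexagon.
Day 1, shift 4: day 1 has {triangle, circle} and shift 4 has {triangle, circle, hexagon, square}, leaving only star.
Day 1, shift 2: day 1 has {triangle, circle, star} and shift 2 has {hexagon}, leaving only square.
Day 1, shift 5: day 1 has {triangle, circle, square, star} and shift 5 has {triangle, circle, square, star}, leaving only hexagon.
Day 3, shift 1: day 3 has {triangle, hexagon, square} and shift 1 has {triangle, hexagon, square, star}, leaving only circle.
Day 3, shift 3: day 3 has {triangle, circle, hexagon, square} and shift 3 has {circle, square}, leaving only star.
Day 2, shift 3: day 2 has {circle, hexagon, square} and shift 3 has {circle, square, star}, leaving only triangle.
Day 2, shift 2: day 2 has {triangle, circle, hexagon, square} and shift 2 has {hexagon, square}, leaving only star.
So day 2 reads: hexagon star triangle circle square.

hexagon star triangle circle square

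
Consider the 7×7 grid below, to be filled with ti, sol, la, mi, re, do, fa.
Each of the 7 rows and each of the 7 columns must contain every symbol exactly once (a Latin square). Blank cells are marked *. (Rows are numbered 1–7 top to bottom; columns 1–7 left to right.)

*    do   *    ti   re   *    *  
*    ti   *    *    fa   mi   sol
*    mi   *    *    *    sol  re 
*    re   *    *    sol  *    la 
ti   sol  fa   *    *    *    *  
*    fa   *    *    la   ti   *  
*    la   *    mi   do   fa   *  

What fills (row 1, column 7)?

Row 1, column 6: row 1 has {ti, re, do} and column 6 has {ti, sol, mi, fa}, leaving only la.
Row 3, column 5: row 3 has {sol, mi, re} and column 5 has {sol, la, re, do, fa}, leaving only ti.
Row 4, column 6: row 4 has {sol, la, re} and column 6 has {ti, sol, la, mi, fa}, leaving only do.
Row 4, column 4: row 4 has {sol, la, re, do} and column 4 has {ti, mi}, leaving only fa.
Row 4, column 1: row 4 has {sol, la, re, do, fa} and column 1 has {ti}, leaving only mi.
Row 4, column 3: row 4 has {sol, la, mi, re, do, fa} and column 3 has {fa}, leaving only ti.
Row 5, column 5: row 5 has {ti, sol, fa} and column 5 has {ti, sol, la, re, do, fa}, leaving only mi.
Row 5, column 6: row 5 has {ti, sol, mi, fa} and column 6 has {ti, sol, la, mi, do, fa}, leaving only re.
Row 5, column 7: row 5 has {ti, sol, mi, re, fa} and column 7 has {sol, la, re}, leaving only do.
Row 5, column 4: row 5 has {ti, sol, mi, re, do, fa} and column 4 has {ti, mi, fa}, leaving only la.
Row 3, column 4: row 3 has {ti, sol, mi, re} and column 4 has {ti, la, mi, fa}, leaving only do.
Row 2, column 4: row 2 has {ti, sol, mi, fa} and column 4 has {ti, la, mi, do, fa}, leaving only re.
Row 3, column 3: row 3 has {ti, sol, mi, re, do} and column 3 has {ti, fa}, leaving only la.
Row 2, column 3: row 2 has {ti, sol, mi, re, fa} and column 3 has {ti, la, fa}, leaving only do.
Row 2, column 1: row 2 has {ti, sol, mi, re, do, fa} and column 1 has {ti, mi}, leaving only la.
Row 3, column 1: row 3 has {ti, sol, la, mi, re, do} and column 1 has {ti, la, mi}, leaving only fa.
Row 1, column 1: row 1 has {ti, la, re, do} and column 1 has {ti, la, mi, fa}, leaving only sol.
Row 1, column 3: row 1 has {ti, sol, la, re, do} and column 3 has {ti, la, do, fa}, leaving only mi.
Row 1 already has {ti, sol, la, mi, re, do} and column 7 already has {sol, la, re, do}, so row 1, column 7 must be fa.

fa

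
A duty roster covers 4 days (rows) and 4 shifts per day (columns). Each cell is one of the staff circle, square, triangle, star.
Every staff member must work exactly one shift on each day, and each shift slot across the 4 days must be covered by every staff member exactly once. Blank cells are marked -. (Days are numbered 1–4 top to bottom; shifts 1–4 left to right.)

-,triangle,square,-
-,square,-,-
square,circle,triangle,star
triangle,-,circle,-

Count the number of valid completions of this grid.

1

Day 1, shift 1: eliminating its day and shift leaves {circle, star}.
Day 1, shift 4: eliminating its day and shift leaves {circle}.
Day 2, shift 1: eliminating its day and shift leaves {circle, star}.
Day 2, shift 3: eliminating its day and shift leaves {star}.
Day 2, shift 4: eliminating its day and shift leaves {circle, triangle}.
Day 4, shift 2: eliminating its day and shift leaves {star}.
Day 4, shift 4: eliminating its day and shift leaves {square}.
Only one assignment across all blanks avoids any day or shift repeat, giving 1 completion.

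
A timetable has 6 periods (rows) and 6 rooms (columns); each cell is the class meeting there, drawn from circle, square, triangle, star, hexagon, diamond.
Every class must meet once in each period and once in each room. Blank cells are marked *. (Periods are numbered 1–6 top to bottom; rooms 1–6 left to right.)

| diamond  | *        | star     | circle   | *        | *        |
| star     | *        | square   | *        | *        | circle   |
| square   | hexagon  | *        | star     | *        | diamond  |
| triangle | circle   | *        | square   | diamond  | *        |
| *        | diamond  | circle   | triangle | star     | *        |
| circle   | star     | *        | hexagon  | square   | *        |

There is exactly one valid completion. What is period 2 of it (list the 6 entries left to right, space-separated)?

star triangle square diamond hexagon circle

Period 2, room 2: period 2 has {circle, square, star} and room 2 has {circle, star, hexagon, diamond}, leaving only triangle.
Period 2, room 4: period 2 has {circle, square, triangle, star} and room 4 has {circle, square, triangle, star, hexagon}, leaving only diamond.
Period 2, room 5: period 2 has {circle, square, triangle, star, diamond} and room 5 has {square, star, diamond}, leaving only hexagon.
So period 2 reads: star triangle square diamond hexagon circle.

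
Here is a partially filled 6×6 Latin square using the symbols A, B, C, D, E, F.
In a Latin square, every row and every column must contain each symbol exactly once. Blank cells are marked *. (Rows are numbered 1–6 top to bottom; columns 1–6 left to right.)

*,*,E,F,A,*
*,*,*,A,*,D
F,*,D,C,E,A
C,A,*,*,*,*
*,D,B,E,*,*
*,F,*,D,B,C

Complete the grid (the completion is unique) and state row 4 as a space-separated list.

C A F B D E

Row 4, column 3: row 4 has {A, C} and column 3 has {B, D, E}, leaving only F.
Row 4, column 4: row 4 has {A, C, F} and column 4 has {A, C, D, E, F}, leaving only B.
Row 4, column 5: row 4 has {A, B, C, F} and column 5 has {A, B, E}, leaving only D.
Row 4, column 6: row 4 has {A, B, C, D, F} and column 6 has {A, C, D}, leaving only E.
So row 4 reads: C A F B D E.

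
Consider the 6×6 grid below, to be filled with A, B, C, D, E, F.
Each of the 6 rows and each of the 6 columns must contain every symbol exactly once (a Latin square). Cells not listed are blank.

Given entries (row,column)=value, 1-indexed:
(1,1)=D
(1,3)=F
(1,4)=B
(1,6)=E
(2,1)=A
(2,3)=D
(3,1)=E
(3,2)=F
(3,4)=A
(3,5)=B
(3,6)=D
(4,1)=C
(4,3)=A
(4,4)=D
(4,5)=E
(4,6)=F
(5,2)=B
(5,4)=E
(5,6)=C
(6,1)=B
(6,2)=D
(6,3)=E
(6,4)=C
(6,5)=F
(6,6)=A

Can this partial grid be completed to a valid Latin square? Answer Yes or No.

Row 4, column 2: row 4 together with column 2 already contain {A, B, C, D, E, F} — every symbol — so nothing can go there. The grid has no valid completion.

No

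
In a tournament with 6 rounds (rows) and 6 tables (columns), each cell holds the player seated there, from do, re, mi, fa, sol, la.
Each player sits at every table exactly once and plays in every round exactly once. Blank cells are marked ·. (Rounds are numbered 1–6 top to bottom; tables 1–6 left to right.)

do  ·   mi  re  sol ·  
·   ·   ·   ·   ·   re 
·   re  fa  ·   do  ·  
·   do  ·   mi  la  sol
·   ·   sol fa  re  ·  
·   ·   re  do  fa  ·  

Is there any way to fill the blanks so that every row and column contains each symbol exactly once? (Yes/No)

No

Round 4, table 3: round 4 together with table 3 already contain {do, re, mi, fa, sol, la} — every symbol — so nothing can go there. The grid has no valid completion.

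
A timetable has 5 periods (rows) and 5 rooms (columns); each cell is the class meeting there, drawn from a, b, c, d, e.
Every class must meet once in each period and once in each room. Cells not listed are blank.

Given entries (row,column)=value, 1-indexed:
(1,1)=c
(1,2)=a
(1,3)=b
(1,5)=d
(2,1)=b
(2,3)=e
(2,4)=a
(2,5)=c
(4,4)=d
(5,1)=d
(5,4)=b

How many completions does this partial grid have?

Period 1, room 4: eliminating its period and room leaves {e}.
Period 2, room 2: eliminating its period and room leaves {d}.
Period 3, room 1: eliminating its period and room leaves {a, e}.
Period 3, room 2: eliminating its period and room leaves {b, c, d, e}.
Period 3, room 3: eliminating its period and room leaves {a, c, d}.
Period 3, room 4: eliminating its period and room leaves {c, e}.
Period 3, room 5: eliminating its period and room leaves {a, b, e}.
Period 4, room 1: eliminating its period and room leaves {a, e}.
Period 4, room 2: eliminating its period and room leaves {b, c, e}.
Period 4, room 3: eliminating its period and room leaves {a, c}.
Period 4, room 5: eliminating its period and room leaves {a, b, e}.
Period 5, room 2: eliminating its period and room leaves {c, e}.
Period 5, room 3: eliminating its period and room leaves {a, c}.
Period 5, room 5: eliminating its period and room leaves {a, e}.
Enumerating the assignments across these blanks that avoid any period or room repeat gives 3 completions.

3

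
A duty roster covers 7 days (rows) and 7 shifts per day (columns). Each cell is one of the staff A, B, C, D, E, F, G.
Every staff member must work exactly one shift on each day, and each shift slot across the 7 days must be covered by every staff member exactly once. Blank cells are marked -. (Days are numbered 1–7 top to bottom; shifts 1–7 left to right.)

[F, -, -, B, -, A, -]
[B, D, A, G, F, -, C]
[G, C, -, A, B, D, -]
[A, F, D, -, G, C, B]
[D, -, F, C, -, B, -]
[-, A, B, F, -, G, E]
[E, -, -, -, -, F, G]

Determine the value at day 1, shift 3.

G

Day 1, shift 7: day 1 has {A, B, F} and shift 7 has {B, C, E, G}, leaving only D.
Day 2, shift 6: day 2 has {A, B, C, D, F, G} and shift 6 has {A, B, C, D, F, G}, leaving only E.
Day 3, shift 3: day 3 has {A, B, C, D, G} and shift 3 has {A, B, D, F}, leaving only E.
Day 3, shift 7: day 3 has {A, B, C, D, E, G} and shift 7 has {B, C, D, E, G}, leaving only F.
Day 4, shift 4: day 4 has {A, B, C, D, F, G} and shift 4 has {A, B, C, F, G}, leaving only E.
Day 5, shift 7: day 5 has {B, C, D, F} and shift 7 has {B, C, D, E, F, G}, leaving only A.
Day 5, shift 5: day 5 has {A, B, C, D, F} and shift 5 has {B, F, G}, leaving only E.
Day 1, shift 5: day 1 has {A, B, D, F} and shift 5 has {B, E, F, G}, leaving only C.
Day 1 already has {A, B, C, D, F} and shift 3 already has {A, B, D, E, F}, so day 1, shift 3 must be G.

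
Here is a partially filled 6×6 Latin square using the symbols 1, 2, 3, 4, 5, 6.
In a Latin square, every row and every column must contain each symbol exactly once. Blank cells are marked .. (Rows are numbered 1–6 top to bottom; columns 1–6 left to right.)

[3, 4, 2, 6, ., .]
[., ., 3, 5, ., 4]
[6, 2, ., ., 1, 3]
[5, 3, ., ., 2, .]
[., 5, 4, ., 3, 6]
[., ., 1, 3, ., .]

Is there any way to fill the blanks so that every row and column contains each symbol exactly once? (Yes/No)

Row 1, column 5: row 1 has {2, 3, 4, 6} and column 5 has {1, 2, 3}, so it must be 5.
Row 1, column 6: row 1 has {2, 3, 4, 5, 6} and column 6 has {3, 4, 6}, so it must be 1.
Now row 4, column 6: row 4 together with column 6 already contain {1, 2, 3, 4, 5, 6} — every symbol — so nothing can go there. The grid has no valid completion.

No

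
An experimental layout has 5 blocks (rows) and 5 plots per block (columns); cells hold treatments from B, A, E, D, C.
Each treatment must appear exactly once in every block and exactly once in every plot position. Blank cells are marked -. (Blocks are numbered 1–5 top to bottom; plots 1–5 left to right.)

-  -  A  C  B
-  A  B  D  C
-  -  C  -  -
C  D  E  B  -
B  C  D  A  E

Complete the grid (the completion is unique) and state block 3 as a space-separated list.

A B C E D

Block 3, plot 4: block 3 has {C} and plot 4 has {B, A, D, C}, leaving only E.
Block 3, plot 2: block 3 has {E, C} and plot 2 has {A, D, C}, leaving only B.
Block 1, plot 2: block 1 has {B, A, C} and plot 2 has {B, A, D, C}, leaving only E.
Block 1, plot 1: block 1 has {B, A, E, C} and plot 1 has {B, C}, leaving only D.
Block 3, plot 1: block 3 has {B, E, C} and plot 1 has {B, D, C}, leaving only A.
Block 3, plot 5: block 3 has {B, A, E, C} and plot 5 has {B, E, C}, leaving only D.
So block 3 reads: A B C E D.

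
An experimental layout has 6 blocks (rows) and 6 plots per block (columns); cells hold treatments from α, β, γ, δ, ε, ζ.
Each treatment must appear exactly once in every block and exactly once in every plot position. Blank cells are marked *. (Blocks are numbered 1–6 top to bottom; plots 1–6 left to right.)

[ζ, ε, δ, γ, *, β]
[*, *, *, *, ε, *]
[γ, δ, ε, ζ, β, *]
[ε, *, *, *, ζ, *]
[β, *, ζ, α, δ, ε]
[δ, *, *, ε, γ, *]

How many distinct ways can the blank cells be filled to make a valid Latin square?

3

Block 1, plot 5: eliminating its block and plot leaves {α}.
Block 2, plot 1: eliminating its block and plot leaves {α}.
Block 2, plot 2: eliminating its block and plot leaves {α, β, γ, ζ}.
Block 2, plot 3: eliminating its block and plot leaves {α, β, γ}.
Block 2, plot 4: eliminating its block and plot leaves {β, δ}.
Block 2, plot 6: eliminating its block and plot leaves {α, γ, δ, ζ}.
Block 3, plot 6: eliminating its block and plot leaves {α}.
Block 4, plot 2: eliminating its block and plot leaves {α, β, γ}.
Block 4, plot 3: eliminating its block and plot leaves {α, β, γ}.
Block 4, plot 4: eliminating its block and plot leaves {β, δ}.
Block 4, plot 6: eliminating its block and plot leaves {α, γ, δ}.
Block 5, plot 2: eliminating its block and plot leaves {γ}.
Block 6, plot 2: eliminating its block and plot leaves {α, β, ζ}.
Block 6, plot 3: eliminating its block and plot leaves {α, β}.
Block 6, plot 6: eliminating its block and plot leaves {α, ζ}.
Enumerating the assignments across these blanks that avoid any block or plot repeat gives 3 completions.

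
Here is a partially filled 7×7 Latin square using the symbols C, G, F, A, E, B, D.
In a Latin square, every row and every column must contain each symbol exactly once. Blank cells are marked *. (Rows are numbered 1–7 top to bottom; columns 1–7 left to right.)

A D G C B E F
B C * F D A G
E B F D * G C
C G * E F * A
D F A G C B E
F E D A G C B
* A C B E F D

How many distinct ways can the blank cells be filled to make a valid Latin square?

1

Row 2, column 3: eliminating its row and column leaves {E}.
Row 3, column 5: eliminating its row and column leaves {A}.
Row 4, column 3: eliminating its row and column leaves {B}.
Row 4, column 6: eliminating its row and column leaves {D}.
Row 7, column 1: eliminating its row and column leaves {G}.
Only one assignment across all blanks avoids any row or column repeat, giving 1 completion.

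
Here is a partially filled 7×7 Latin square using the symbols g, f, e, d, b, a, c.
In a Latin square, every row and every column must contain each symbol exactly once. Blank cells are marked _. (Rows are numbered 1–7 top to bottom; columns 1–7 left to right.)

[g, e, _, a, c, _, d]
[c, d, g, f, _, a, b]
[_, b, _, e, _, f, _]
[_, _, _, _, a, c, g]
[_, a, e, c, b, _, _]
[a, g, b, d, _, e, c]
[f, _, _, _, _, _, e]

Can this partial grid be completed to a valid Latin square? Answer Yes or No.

No

Row 1, column 3: row 1 has {g, e, d, a, c} and column 3 has {g, e, b}, so it must be f.
Row 1, column 6: row 1 has {g, f, e, d, a, c} and column 6 has {f, e, a, c}, so it must be b.
Row 2, column 5: row 2 has {g, f, d, b, a, c} and column 5 has {b, a, c}, so it must be e.
Row 3, column 1: row 3 has {f, e, b} and column 1 has {g, f, a, c}, so it must be d.
Now row 5, column 1: row 5 together with column 1 already contain {g, f, e, d, b, a, c} — every symbol — so nothing can go there. The grid has no valid completion.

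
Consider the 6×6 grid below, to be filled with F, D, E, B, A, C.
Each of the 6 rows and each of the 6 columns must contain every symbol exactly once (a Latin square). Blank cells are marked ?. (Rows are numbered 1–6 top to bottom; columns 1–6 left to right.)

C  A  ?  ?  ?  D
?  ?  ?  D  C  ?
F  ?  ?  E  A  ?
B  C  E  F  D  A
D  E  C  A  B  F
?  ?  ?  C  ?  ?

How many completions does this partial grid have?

3

Row 1, column 3: eliminating its row and column leaves {F, B}.
Row 1, column 4: eliminating its row and column leaves {B}.
Row 1, column 5: eliminating its row and column leaves {F, E}.
Row 2, column 1: eliminating its row and column leaves {E, A}.
Row 2, column 2: eliminating its row and column leaves {F, B}.
Row 2, column 3: eliminating its row and column leaves {F, B, A}.
Row 2, column 6: eliminating its row and column leaves {E, B}.
Row 3, column 2: eliminating its row and column leaves {D, B}.
Row 3, column 3: eliminating its row and column leaves {D, B}.
Row 3, column 6: eliminating its row and column leaves {B, C}.
Row 6, column 1: eliminating its row and column leaves {E, A}.
Row 6, column 2: eliminating its row and column leaves {F, D, B}.
Row 6, column 3: eliminating its row and column leaves {F, D, B, A}.
Row 6, column 5: eliminating its row and column leaves {F, E}.
Row 6, column 6: eliminating its row and column leaves {E, B}.
Enumerating the assignments across these blanks that avoid any row or column repeat gives 3 completions.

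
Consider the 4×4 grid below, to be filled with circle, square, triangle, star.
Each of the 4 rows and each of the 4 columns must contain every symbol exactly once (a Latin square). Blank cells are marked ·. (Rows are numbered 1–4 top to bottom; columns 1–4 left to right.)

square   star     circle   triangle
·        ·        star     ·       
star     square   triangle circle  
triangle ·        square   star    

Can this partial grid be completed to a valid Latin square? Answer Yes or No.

No row or column among the givens repeats a symbol, and propagating forced cells runs into no contradiction.
One valid completion exists (for instance, square star circle triangle / circle triangle star square / star square triangle circle / triangle circle square star).

Yes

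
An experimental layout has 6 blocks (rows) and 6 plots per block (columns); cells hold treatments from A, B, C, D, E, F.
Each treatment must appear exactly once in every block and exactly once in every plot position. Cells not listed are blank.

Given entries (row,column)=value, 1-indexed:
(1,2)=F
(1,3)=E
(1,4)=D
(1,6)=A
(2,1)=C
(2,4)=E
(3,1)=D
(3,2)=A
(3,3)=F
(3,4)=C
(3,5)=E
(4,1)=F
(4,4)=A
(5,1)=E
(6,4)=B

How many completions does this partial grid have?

Block 1, plot 1: eliminating its block and plot leaves {B}.
Block 1, plot 5: eliminating its block and plot leaves {B, C}.
Block 2, plot 2: eliminating its block and plot leaves {B, D}.
Block 2, plot 3: eliminating its block and plot leaves {A, B, D}.
Block 2, plot 5: eliminating its block and plot leaves {A, B, D, F}.
Block 2, plot 6: eliminating its block and plot leaves {B, D, F}.
Block 3, plot 6: eliminating its block and plot leaves {B}.
Block 4, plot 2: eliminating its block and plot leaves {B, C, D, E}.
Block 4, plot 3: eliminating its block and plot leaves {B, C, D}.
Block 4, plot 5: eliminating its block and plot leaves {B, C, D}.
Block 4, plot 6: eliminating its block and plot leaves {B, C, D, E}.
Block 5, plot 2: eliminating its block and plot leaves {B, C, D}.
Block 5, plot 3: eliminating its block and plot leaves {A, B, C, D}.
Block 5, plot 4: eliminating its block and plot leaves {F}.
Block 5, plot 5: eliminating its block and plot leaves {A, B, C, D, F}.
Block 5, plot 6: eliminating its block and plot leaves {B, C, D, F}.
Block 6, plot 1: eliminating its block and plot leaves {A}.
Block 6, plot 2: eliminating its block and plot leaves {C, D, E}.
Block 6, plot 3: eliminating its block and plot leaves {A, C, D}.
Block 6, plot 5: eliminating its block and plot leaves {A, C, D, F}.
Block 6, plot 6: eliminating its block and plot leaves {C, D, E, F}.
Enumerating the assignments across these blanks that avoid any block or plot repeat gives 14 completions.

14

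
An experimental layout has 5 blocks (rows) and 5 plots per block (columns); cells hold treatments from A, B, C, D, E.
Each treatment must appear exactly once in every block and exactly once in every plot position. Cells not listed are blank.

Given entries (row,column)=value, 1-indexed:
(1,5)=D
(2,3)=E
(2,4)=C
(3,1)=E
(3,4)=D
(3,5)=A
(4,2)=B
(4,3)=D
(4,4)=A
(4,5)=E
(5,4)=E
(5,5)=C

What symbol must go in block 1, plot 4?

Block 1 already has {D} and plot 4 already has {A, C, D, E}, so block 1, plot 4 must be B.

B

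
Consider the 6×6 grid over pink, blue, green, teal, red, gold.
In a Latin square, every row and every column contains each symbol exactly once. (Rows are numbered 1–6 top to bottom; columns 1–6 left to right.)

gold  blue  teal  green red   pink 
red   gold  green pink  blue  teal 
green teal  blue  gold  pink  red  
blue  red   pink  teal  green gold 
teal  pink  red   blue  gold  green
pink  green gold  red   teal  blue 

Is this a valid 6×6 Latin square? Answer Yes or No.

Yes

Each row is a permutation of the 6 symbols, and so is each column.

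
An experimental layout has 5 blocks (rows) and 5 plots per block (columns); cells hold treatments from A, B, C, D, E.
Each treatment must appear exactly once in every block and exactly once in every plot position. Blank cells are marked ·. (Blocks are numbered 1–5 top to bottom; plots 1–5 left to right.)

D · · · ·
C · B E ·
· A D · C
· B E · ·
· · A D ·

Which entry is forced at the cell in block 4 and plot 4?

Block 1, plot 3: block 1 has {D} and plot 3 has {A, B, D, E}, leaving only C.
Block 1, plot 2: block 1 has {C, D} and plot 2 has {A, B}, leaving only E.
Block 2, plot 2: block 2 has {B, C, E} and plot 2 has {A, B, E}, leaving only D.
Block 2, plot 5: block 2 has {B, C, D, E} and plot 5 has {C}, leaving only A.
Block 1, plot 5: block 1 has {C, D, E} and plot 5 has {A, C}, leaving only B.
Block 1, plot 4: block 1 has {B, C, D, E} and plot 4 has {D, E}, leaving only A.
Block 4 already has {B, E} and plot 4 already has {A, D, E}, so block 4, plot 4 must be C.

C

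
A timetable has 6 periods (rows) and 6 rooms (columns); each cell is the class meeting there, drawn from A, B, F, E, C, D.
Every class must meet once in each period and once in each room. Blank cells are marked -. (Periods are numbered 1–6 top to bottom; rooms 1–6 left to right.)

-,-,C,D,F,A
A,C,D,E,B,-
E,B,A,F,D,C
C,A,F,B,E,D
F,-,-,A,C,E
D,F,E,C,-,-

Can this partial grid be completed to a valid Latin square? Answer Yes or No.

Yes

No period or room among the givens repeats a symbol, and propagating forced cells runs into no contradiction.
One valid completion exists (for instance, B E C D F A / A C D E B F / E B A F D C / C A F B E D / F D B A C E / D F E C A B).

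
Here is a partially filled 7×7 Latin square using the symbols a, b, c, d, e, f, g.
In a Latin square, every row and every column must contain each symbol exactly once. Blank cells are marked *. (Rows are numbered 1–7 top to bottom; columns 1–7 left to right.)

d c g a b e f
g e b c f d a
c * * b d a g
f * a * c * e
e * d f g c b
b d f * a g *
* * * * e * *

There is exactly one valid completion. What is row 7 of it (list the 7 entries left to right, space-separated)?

Row 7, column 1: row 7 has {e} and column 1 has {b, c, d, e, f, g}, leaving only a.
Row 7, column 3: row 7 has {a, e} and column 3 has {a, b, d, f, g}, leaving only c.
Row 7, column 7: row 7 has {a, c, e} and column 7 has {a, b, e, f, g}, leaving only d.
Row 7, column 4: row 7 has {a, c, d, e} and column 4 has {a, b, c, f}, leaving only g.
Row 3, column 2: row 3 has {a, b, c, d, g} and column 2 has {c, d, e}, leaving only f.
Row 7, column 2: row 7 has {a, c, d, e, g} and column 2 has {c, d, e, f}, leaving only b.
Row 7, column 6: row 7 has {a, b, c, d, e, g} and column 6 has {a, c, d, e, g}, leaving only f.
So row 7 reads: a b c g e f d.

a b c g e f d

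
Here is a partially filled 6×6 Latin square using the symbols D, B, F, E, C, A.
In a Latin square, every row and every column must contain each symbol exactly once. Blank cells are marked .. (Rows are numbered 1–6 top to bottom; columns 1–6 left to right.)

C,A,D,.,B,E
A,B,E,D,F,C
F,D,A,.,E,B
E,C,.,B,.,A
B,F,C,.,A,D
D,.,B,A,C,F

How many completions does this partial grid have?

1

Row 1, column 4: eliminating its row and column leaves {F}.
Row 3, column 4: eliminating its row and column leaves {C}.
Row 4, column 3: eliminating its row and column leaves {F}.
Row 4, column 5: eliminating its row and column leaves {D}.
Row 5, column 4: eliminating its row and column leaves {E}.
Row 6, column 2: eliminating its row and column leaves {E}.
Only one assignment across all blanks avoids any row or column repeat, giving 1 completion.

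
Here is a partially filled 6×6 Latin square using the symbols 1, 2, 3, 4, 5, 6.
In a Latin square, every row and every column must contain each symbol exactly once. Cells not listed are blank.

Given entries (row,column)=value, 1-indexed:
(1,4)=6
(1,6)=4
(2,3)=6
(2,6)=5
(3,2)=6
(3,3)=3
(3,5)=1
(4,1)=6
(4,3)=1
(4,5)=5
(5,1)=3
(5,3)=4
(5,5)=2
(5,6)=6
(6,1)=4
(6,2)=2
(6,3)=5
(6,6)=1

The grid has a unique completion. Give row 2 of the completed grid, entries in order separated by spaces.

2 3 6 1 4 5

Row 1, column 3: row 1 has {4, 6} and column 3 has {1, 3, 4, 5, 6}, leaving only 2.
Row 1, column 5: row 1 has {2, 4, 6} and column 5 has {1, 2, 5}, leaving only 3.
Row 2, column 5: row 2 has {5, 6} and column 5 has {1, 2, 3, 5}, leaving only 4.
Row 3, column 6: row 3 has {1, 3, 6} and column 6 has {1, 4, 5, 6}, leaving only 2.
Row 3, column 1: row 3 has {1, 2, 3, 6} and column 1 has {3, 4, 6}, leaving only 5.
Row 1, column 1: row 1 has {2, 3, 4, 6} and column 1 has {3, 4, 5, 6}, leaving only 1.
Row 2, column 1: row 2 has {4, 5, 6} and column 1 has {1, 3, 4, 5, 6}, leaving only 2.
Row 1, column 2: row 1 has {1, 2, 3, 4, 6} and column 2 has {2, 6}, leaving only 5.
Row 3, column 4: row 3 has {1, 2, 3, 5, 6} and column 4 has {6}, leaving only 4.
Row 4, column 6: row 4 has {1, 5, 6} and column 6 has {1, 2, 4, 5, 6}, leaving only 3.
Row 4, column 2: row 4 has {1, 3, 5, 6} and column 2 has {2, 5, 6}, leaving only 4.
Row 4, column 4: row 4 has {1, 3, 4, 5, 6} and column 4 has {4, 6}, leaving only 2.
Row 5, column 2: row 5 has {2, 3, 4, 6} and column 2 has {2, 4, 5, 6}, leaving only 1.
Row 2, column 2: row 2 has {2, 4, 5, 6} and column 2 has {1, 2, 4, 5, 6}, leaving only 3.
Row 2, column 4: row 2 has {2, 3, 4, 5, 6} and column 4 has {2, 4, 6}, leaving only 1.
So row 2 reads: 2 3 6 1 4 5.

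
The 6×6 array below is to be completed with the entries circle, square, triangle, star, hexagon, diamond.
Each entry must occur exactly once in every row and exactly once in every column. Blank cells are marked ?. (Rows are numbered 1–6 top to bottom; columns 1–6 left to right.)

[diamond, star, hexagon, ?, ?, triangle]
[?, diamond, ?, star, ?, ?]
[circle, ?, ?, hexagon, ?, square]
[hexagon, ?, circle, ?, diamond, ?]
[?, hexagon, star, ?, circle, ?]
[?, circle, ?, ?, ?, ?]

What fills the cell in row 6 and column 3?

Row 1, column 5: row 1 has {triangle, star, hexagon, diamond} and column 5 has {circle, diamond}, leaving only square.
Row 1, column 4: row 1 has {square, triangle, star, hexagon, diamond} and column 4 has {star, hexagon}, leaving only circle.
Row 3, column 2: row 3 has {circle, square, hexagon} and column 2 has {circle, star, hexagon, diamond}, leaving only triangle.
Row 3, column 3: row 3 has {circle, square, triangle, hexagon} and column 3 has {circle, star, hexagon}, leaving only diamond.
Row 3, column 5: row 3 has {circle, square, triangle, hexagon, diamond} and column 5 has {circle, square, diamond}, leaving only star.
Row 4, column 2: row 4 has {circle, hexagon, diamond} and column 2 has {circle, triangle, star, hexagon, diamond}, leaving only square.
Row 4, column 4: row 4 has {circle, square, hexagon, diamond} and column 4 has {circle, star, hexagon}, leaving only triangle.
Row 4, column 6: row 4 has {circle, square, triangle, hexagon, diamond} and column 6 has {square, triangle}, leaving only star.
Row 5, column 6: row 5 has {circle, star, hexagon} and column 6 has {square, triangle, star}, leaving only diamond.
Row 5, column 4: row 5 has {circle, star, hexagon, diamond} and column 4 has {circle, triangle, star, hexagon}, leaving only square.
Row 5, column 1: row 5 has {circle, square, star, hexagon, diamond} and column 1 has {circle, hexagon, diamond}, leaving only triangle.
Row 2, column 1: row 2 has {star, diamond} and column 1 has {circle, triangle, hexagon, diamond}, leaving only square.
Row 2, column 3: row 2 has {square, star, diamond} and column 3 has {circle, star, hexagon, diamond}, leaving only triangle.
Row 6 already has {circle} and column 3 already has {circle, triangle, star, hexagon, diamond}, so row 6, column 3 must be square.

square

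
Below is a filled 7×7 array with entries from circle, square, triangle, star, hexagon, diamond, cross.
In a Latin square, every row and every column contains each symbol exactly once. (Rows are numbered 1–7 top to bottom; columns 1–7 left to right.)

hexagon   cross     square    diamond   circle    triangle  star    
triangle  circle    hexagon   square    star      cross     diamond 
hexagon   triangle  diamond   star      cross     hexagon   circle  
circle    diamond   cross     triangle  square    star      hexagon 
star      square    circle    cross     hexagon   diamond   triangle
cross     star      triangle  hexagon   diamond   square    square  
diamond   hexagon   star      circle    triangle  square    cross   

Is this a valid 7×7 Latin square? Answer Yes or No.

Row 6 contains square twice (at columns 6 and 7); row 3 is also not a permutation.

No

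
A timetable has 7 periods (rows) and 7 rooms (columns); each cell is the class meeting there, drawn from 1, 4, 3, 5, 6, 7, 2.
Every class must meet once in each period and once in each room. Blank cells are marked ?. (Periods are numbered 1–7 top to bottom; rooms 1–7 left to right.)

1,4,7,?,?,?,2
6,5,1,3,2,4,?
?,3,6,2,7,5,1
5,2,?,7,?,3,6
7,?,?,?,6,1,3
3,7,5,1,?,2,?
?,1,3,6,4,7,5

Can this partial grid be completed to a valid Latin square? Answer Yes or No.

No

Period 5, room 2: period 5 together with room 2 already contain {1, 4, 3, 5, 6, 7, 2} — every symbol — so nothing can go there. The grid has no valid completion.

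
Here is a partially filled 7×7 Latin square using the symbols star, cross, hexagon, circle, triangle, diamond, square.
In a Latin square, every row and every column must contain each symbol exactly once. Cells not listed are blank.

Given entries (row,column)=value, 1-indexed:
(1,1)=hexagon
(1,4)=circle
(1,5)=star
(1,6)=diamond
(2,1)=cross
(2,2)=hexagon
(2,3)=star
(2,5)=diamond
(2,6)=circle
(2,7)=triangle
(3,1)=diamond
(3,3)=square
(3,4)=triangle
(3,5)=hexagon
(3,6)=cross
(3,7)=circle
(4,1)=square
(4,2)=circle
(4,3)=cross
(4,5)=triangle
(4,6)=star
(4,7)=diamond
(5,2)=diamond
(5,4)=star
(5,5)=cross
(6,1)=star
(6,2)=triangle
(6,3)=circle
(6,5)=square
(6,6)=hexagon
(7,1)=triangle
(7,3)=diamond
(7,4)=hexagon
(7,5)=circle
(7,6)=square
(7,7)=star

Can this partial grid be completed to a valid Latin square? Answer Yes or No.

No

Row 4, column 4: row 4 together with column 4 already contain {star, cross, hexagon, circle, triangle, diamond, square} — every symbol — so nothing can go there. The grid has no valid completion.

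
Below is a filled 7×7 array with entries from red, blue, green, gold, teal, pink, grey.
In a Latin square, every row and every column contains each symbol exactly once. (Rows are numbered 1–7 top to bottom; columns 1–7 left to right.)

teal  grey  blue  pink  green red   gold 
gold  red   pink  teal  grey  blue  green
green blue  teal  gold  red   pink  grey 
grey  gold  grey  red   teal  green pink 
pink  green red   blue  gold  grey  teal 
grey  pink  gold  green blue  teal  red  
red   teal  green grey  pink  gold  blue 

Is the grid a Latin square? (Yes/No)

No

Row 4 contains grey twice (at columns 1 and 3), so it is not a permutation.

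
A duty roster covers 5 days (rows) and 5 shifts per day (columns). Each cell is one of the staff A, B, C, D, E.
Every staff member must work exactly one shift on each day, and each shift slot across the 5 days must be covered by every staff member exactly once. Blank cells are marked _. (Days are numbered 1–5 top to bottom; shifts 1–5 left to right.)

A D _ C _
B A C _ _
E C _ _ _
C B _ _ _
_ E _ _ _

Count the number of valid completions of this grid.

Day 1, shift 3: eliminating its day and shift leaves {B, E}.
Day 1, shift 5: eliminating its day and shift leaves {B, E}.
Day 2, shift 4: eliminating its day and shift leaves {D, E}.
Day 2, shift 5: eliminating its day and shift leaves {D, E}.
Day 3, shift 3: eliminating its day and shift leaves {A, B, D}.
Day 3, shift 4: eliminating its day and shift leaves {A, B, D}.
Day 3, shift 5: eliminating its day and shift leaves {A, B, D}.
Day 4, shift 3: eliminating its day and shift leaves {A, D, E}.
Day 4, shift 4: eliminating its day and shift leaves {A, D, E}.
Day 4, shift 5: eliminating its day and shift leaves {A, D, E}.
Day 5, shift 1: eliminating its day and shift leaves {D}.
Day 5, shift 3: eliminating its day and shift leaves {A, B, D}.
Day 5, shift 4: eliminating its day and shift leaves {A, B, D}.
Day 5, shift 5: eliminating its day and shift leaves {A, B, C, D}.
Enumerating the assignments across these blanks that avoid any day or shift repeat gives 6 completions.

6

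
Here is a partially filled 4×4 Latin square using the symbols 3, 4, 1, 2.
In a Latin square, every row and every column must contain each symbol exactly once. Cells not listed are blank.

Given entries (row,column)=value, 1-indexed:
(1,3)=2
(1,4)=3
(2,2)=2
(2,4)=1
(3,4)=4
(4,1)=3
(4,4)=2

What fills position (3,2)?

Row 2, column 1: row 2 has {1, 2} and column 1 has {3}, leaving only 4.
Row 1, column 1: row 1 has {3, 2} and column 1 has {3, 4}, leaving only 1.
Row 1, column 2: row 1 has {3, 1, 2} and column 2 has {2}, leaving only 4.
Row 2, column 3: row 2 has {4, 1, 2} and column 3 has {2}, leaving only 3.
Row 3, column 1: row 3 has {4} and column 1 has {3, 4, 1}, leaving only 2.
Row 3, column 3: row 3 has {4, 2} and column 3 has {3, 2}, leaving only 1.
Row 3 already has {4, 1, 2} and column 2 already has {4, 2}, so row 3, column 2 must be 3.

3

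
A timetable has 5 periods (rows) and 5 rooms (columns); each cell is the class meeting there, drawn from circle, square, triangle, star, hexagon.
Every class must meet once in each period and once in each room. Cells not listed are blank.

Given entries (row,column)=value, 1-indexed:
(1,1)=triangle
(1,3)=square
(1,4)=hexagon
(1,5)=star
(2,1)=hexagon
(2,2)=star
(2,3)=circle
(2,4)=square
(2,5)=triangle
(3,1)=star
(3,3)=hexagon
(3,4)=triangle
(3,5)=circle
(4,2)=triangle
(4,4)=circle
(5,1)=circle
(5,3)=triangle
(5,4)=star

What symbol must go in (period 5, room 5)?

Period 1, room 2: period 1 has {square, triangle, star, hexagon} and room 2 has {triangle, star}, leaving only circle.
Period 3, room 2: period 3 has {circle, triangle, star, hexagon} and room 2 has {circle, triangle, star}, leaving only square.
Period 4, room 1: period 4 has {circle, triangle} and room 1 has {circle, triangle, star, hexagon}, leaving only square.
Period 4, room 3: period 4 has {circle, square, triangle} and room 3 has {circle, square, triangle, hexagon}, leaving only star.
Period 4, room 5: period 4 has {circle, square, triangle, star} and room 5 has {circle, triangle, star}, leaving only hexagon.
Period 5 already has {circle, triangle, star} and room 5 already has {circle, triangle, star, hexagon}, so period 5, room 5 must be square.

square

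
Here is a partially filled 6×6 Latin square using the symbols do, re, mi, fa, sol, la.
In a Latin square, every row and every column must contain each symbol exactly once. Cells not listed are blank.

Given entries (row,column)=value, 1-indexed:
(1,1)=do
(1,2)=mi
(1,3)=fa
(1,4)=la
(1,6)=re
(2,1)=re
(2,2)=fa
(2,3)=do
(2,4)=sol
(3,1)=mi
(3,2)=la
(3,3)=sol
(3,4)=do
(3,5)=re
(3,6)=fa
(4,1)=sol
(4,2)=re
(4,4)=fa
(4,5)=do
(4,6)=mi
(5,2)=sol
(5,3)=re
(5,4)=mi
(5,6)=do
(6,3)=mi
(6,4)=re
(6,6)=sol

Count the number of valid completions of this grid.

2

Row 1, column 5: eliminating its row and column leaves {sol}.
Row 2, column 5: eliminating its row and column leaves {mi, la}.
Row 2, column 6: eliminating its row and column leaves {la}.
Row 4, column 3: eliminating its row and column leaves {la}.
Row 5, column 1: eliminating its row and column leaves {fa, la}.
Row 5, column 5: eliminating its row and column leaves {fa, la}.
Row 6, column 1: eliminating its row and column leaves {fa, la}.
Row 6, column 2: eliminating its row and column leaves {do}.
Row 6, column 5: eliminating its row and column leaves {fa, la}.
Enumerating the assignments across these blanks that avoid any row or column repeat gives 2 completions.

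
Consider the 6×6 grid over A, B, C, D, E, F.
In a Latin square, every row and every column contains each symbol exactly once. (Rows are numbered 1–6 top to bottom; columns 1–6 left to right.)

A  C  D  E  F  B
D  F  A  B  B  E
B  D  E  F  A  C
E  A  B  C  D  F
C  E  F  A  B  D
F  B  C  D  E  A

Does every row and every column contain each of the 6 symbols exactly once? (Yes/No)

No

Row 2 contains B twice (at columns 4 and 5), so it is not a permutation.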